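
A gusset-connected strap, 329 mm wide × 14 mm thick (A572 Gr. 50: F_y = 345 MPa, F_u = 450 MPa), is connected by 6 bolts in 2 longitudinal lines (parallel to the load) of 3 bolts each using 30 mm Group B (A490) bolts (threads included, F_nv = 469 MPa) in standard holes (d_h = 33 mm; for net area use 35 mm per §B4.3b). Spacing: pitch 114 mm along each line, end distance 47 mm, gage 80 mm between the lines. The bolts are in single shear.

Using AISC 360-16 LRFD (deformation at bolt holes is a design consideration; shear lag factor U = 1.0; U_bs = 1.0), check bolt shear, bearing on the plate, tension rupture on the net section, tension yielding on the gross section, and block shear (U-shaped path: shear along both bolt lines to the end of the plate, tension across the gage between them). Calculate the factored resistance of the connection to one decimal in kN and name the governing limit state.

1223.8 kN (net-section rupture governs)

Bolt shear: A_b = π(30)²/4 = 706.86 mm². φR_n = 0.75 × 469 × 706.86 × 6 × 1 = 1491.8 kN.
Bearing (14 mm plate, F_u = 450 MPa): end bolts L_c = 47 − 33/2 = 30.5, R_n = min(1.2×30.5×14×450, 2.4×30×14×450) = 230.58 kN/bolt; interior L_c = 114 − 33 = 81, R_n = 453.6 kN/bolt. φR_n = 0.75 × (2×230.58 + 4×453.6) = 1706.7 kN.
Tension rupture (net): A_n = (329 − 2×35)×14 = 3626 mm² (U = 1.0, A_e = A_n). φR_n = 0.75 × 450 × 3626 = 1223.8 kN.
Tension yield (gross): A_g = 329×14 = 4606 mm². φR_n = 0.90 × 345 × 4606 = 1430.2 kN.
Block shear: shear path 2×[47+2×114] = 2×275 mm, A_gv = 7700, A_nv = 2×(275 − 2.5×35)×14 = 5250 mm²; tension across gage: (80 − 1×35)×14 = 630 mm². R_n = min(0.6×450×5250, 0.6×345×7700) + 1.0×450×630 = min(1417.5, 1593.9) + 283.5 = 1701 kN. φR_n = 0.75 × 1701 = 1275.8 kN.
Governing: min(1491.8, 1706.7, 1223.8, 1430.2, 1275.8) = 1223.8 kN → net-section rupture.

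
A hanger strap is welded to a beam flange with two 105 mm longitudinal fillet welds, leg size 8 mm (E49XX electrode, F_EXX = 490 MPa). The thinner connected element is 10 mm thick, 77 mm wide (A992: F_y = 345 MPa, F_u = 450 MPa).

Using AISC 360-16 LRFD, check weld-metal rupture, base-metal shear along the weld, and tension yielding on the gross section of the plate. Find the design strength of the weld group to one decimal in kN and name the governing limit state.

239.1 kN (gross-section yield governs)

Weld metal: throat = 0.707×8 = 5.656 mm, L = 2×105 = 210 mm. φR_n = 0.75 × 0.6 × 490 × 5.656 × 210 = 261.9 kN.
Base metal shear (10 mm plate): yield φR_n = 1.0×0.6×345×10×210 = 434.7 kN; rupture φR_n = 0.75×0.6×450×10×210 = 425.3 kN; take 425.3 kN (rupture).
Tension yield (gross): A_g = 77×10 = 770 mm². φR_n = 0.90 × 345 × 770 = 239.1 kN.
Governing: min(261.9, 425.3, 239.1) = 239.1 kN → gross-section yield.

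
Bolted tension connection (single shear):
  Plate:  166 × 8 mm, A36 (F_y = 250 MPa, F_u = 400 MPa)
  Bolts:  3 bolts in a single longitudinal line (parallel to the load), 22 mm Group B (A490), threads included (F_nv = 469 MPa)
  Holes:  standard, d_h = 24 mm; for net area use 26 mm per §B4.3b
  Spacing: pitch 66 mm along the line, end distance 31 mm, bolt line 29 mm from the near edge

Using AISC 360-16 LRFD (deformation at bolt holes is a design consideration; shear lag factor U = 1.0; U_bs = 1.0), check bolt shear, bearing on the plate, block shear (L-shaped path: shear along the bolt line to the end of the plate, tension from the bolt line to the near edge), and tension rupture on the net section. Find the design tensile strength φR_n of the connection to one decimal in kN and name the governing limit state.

Bolt shear: A_b = π(22)²/4 = 380.13 mm². φR_n = 0.75 × 469 × 380.13 × 3 × 1 = 401.1 kN.
Bearing (8 mm plate, F_u = 400 MPa): end bolts L_c = 31 − 24/2 = 19, R_n = min(1.2×19×8×400, 2.4×22×8×400) = 72.96 kN/bolt; interior L_c = 66 − 24 = 42, R_n = 161.28 kN/bolt. φR_n = 0.75 × (1×72.96 + 2×161.28) = 296.6 kN.
Block shear: shear path 1×[31+2×66] = 1×163 mm, A_gv = 1304, A_nv = 1×(163 − 2.5×26)×8 = 784 mm²; tension to near edge: (29 − 0.5×26)×8 = 128 mm². R_n = min(0.6×400×784, 0.6×250×1304) + 1.0×400×128 = min(188.16, 195.6) + 51.2 = 239.36 kN. φR_n = 0.75 × 239.36 = 179.5 kN.
Tension rupture (net): A_n = (166 − 1×26)×8 = 1120 mm² (U = 1.0, A_e = A_n). φR_n = 0.75 × 400 × 1120 = 336.0 kN.
Governing: min(401.1, 296.6, 179.5, 336.0) = 179.5 kN → block shear.

179.5 kN (block shear governs)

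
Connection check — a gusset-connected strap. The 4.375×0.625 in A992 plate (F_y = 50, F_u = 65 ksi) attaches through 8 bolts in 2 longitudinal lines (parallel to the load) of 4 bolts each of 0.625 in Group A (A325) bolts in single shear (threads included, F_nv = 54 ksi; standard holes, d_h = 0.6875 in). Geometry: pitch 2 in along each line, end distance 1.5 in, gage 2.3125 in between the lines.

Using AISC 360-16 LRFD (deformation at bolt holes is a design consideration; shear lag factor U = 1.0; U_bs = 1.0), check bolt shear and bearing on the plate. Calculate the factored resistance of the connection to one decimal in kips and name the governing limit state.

99.4 kips (bolt shear governs)

Bolt shear: A_b = π(0.625)²/4 = 0.3068 in². φR_n = 0.75 × 54 × 0.3068 × 8 × 1 = 99.4 kips.
Bearing (0.625 in plate, F_u = 65 ksi): end bolts L_c = 1.5 − 0.6875/2 = 1.15625, R_n = min(1.2×1.15625×0.625×65, 2.4×0.625×0.625×65) = 56.367 kips/bolt; interior L_c = 2 − 0.6875 = 1.3125, R_n = 60.938 kips/bolt. φR_n = 0.75 × (2×56.367 + 6×60.938) = 358.8 kips.
Governing: min(99.4, 358.8) = 99.4 kips → bolt shear.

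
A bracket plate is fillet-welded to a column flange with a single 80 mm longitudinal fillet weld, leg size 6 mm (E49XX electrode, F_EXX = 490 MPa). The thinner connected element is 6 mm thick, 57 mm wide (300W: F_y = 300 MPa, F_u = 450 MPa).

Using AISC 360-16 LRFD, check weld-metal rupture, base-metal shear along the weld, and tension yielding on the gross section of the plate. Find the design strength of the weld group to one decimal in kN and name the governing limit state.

Weld metal: throat = 0.707×6 = 4.242 mm, L = 80 mm. φR_n = 0.75 × 0.6 × 490 × 4.242 × 80 = 74.8 kN.
Base metal shear (6 mm plate): yield φR_n = 1.0×0.6×300×6×80 = 86.4 kN; rupture φR_n = 0.75×0.6×450×6×80 = 97.2 kN; take 86.4 kN (yield).
Tension yield (gross): A_g = 57×6 = 342 mm². φR_n = 0.90 × 300 × 342 = 92.3 kN.
Governing: min(74.8, 86.4, 92.3) = 74.8 kN → weld metal.

74.8 kN (weld metal governs)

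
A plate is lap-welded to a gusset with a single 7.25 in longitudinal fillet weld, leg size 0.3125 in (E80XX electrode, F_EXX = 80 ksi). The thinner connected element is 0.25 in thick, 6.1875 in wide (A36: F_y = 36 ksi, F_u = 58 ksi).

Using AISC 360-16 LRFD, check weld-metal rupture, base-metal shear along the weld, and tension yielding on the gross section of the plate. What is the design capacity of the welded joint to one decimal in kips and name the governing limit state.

Weld metal: throat = 0.707×0.3125 = 0.22094 in, L = 7.25 in. φR_n = 0.75 × 0.6 × 80 × 0.22094 × 7.25 = 57.7 kips.
Base metal shear (0.25 in plate): yield φR_n = 1.0×0.6×36×0.25×7.25 = 39.2 kips; rupture φR_n = 0.75×0.6×58×0.25×7.25 = 47.3 kips; take 39.2 kips (yield).
Tension yield (gross): A_g = 6.1875×0.25 = 1.5469 in². φR_n = 0.90 × 36 × 1.5469 = 50.1 kips.
Governing: min(57.7, 39.2, 50.1) = 39.2 kips → base-metal shear.

39.2 kips (base-metal shear governs)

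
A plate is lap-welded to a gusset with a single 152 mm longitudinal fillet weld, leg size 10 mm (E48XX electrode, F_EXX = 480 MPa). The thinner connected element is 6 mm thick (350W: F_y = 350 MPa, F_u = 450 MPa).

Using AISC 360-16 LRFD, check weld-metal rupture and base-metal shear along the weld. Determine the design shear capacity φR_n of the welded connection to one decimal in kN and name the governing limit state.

184.7 kN (base-metal shear governs)

Weld metal: throat = 0.707×10 = 7.07 mm, L = 152 mm. φR_n = 0.75 × 0.6 × 480 × 7.07 × 152 = 232.1 kN.
Base metal shear (6 mm plate): yield φR_n = 1.0×0.6×350×6×152 = 191.5 kN; rupture φR_n = 0.75×0.6×450×6×152 = 184.7 kN; take 184.7 kN (rupture).
Governing: min(232.1, 184.7) = 184.7 kN → base-metal shear.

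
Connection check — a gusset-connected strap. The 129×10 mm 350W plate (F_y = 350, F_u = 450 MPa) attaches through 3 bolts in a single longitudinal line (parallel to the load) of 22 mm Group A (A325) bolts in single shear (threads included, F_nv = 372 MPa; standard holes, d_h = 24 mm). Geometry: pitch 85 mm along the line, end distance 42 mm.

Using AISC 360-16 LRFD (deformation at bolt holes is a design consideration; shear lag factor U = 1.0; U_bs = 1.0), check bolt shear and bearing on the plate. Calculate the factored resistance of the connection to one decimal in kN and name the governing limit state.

318.2 kN (bolt shear governs)

Bolt shear: A_b = π(22)²/4 = 380.13 mm². φR_n = 0.75 × 372 × 380.13 × 3 × 1 = 318.2 kN.
Bearing (10 mm plate, F_u = 450 MPa): end bolts L_c = 42 − 24/2 = 30, R_n = min(1.2×30×10×450, 2.4×22×10×450) = 162 kN/bolt; interior L_c = 85 − 24 = 61, R_n = 237.6 kN/bolt. φR_n = 0.75 × (1×162 + 2×237.6) = 477.9 kN.
Governing: min(318.2, 477.9) = 318.2 kN → bolt shear.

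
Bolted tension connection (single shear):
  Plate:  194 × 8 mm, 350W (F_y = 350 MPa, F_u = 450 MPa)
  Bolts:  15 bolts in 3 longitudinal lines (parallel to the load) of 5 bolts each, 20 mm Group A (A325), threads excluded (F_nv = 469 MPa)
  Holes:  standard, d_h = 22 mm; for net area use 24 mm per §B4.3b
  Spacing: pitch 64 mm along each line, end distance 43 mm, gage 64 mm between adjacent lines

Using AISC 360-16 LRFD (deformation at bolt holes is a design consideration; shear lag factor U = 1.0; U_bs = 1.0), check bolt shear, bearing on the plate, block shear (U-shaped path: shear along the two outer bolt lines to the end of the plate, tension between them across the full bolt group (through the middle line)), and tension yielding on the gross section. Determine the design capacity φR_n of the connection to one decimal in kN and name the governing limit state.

Bolt shear: A_b = π(20)²/4 = 314.16 mm². φR_n = 0.75 × 469 × 314.16 × 15 × 1 = 1657.6 kN.
Bearing (8 mm plate, F_u = 450 MPa): end bolts L_c = 43 − 22/2 = 32, R_n = min(1.2×32×8×450, 2.4×20×8×450) = 138.24 kN/bolt; interior L_c = 64 − 22 = 42, R_n = 172.8 kN/bolt. φR_n = 0.75 × (3×138.24 + 12×172.8) = 1866.2 kN.
Block shear: shear path 2×[43+4×64] = 2×299 mm, A_gv = 4784, A_nv = 2×(299 − 4.5×24)×8 = 3056 mm²; tension across gage: (128 − 2×24)×8 = 640 mm². R_n = min(0.6×450×3056, 0.6×350×4784) + 1.0×450×640 = min(825.12, 1004.6) + 288 = 1113.1 kN. φR_n = 0.75 × 1113.1 = 834.8 kN.
Tension yield (gross): A_g = 194×8 = 1552 mm². φR_n = 0.90 × 350 × 1552 = 488.9 kN.
Governing: min(1657.6, 1866.2, 834.8, 488.9) = 488.9 kN → gross-section yield.

488.9 kN (gross-section yield governs)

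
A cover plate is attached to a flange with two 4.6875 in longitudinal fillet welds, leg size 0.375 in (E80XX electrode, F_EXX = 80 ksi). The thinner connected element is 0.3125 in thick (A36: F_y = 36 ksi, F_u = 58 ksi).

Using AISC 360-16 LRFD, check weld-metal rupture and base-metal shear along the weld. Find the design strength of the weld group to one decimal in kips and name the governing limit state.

Weld metal: throat = 0.707×0.375 = 0.26513 in, L = 2×4.6875 = 9.375 in. φR_n = 0.75 × 0.6 × 80 × 0.26513 × 9.375 = 89.5 kips.
Base metal shear (0.3125 in plate): yield φR_n = 1.0×0.6×36×0.3125×9.375 = 63.3 kips; rupture φR_n = 0.75×0.6×58×0.3125×9.375 = 76.5 kips; take 63.3 kips (yield).
Governing: min(89.5, 63.3) = 63.3 kips → base-metal shear.

63.3 kips (base-metal shear governs)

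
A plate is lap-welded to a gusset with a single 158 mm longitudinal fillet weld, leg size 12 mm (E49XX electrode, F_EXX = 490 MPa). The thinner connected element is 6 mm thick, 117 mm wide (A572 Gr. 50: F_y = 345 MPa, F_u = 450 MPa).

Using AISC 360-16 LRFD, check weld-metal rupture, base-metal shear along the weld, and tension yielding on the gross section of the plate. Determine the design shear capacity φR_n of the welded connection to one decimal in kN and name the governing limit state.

Weld metal: throat = 0.707×12 = 8.484 mm, L = 158 mm. φR_n = 0.75 × 0.6 × 490 × 8.484 × 158 = 295.6 kN.
Base metal shear (6 mm plate): yield φR_n = 1.0×0.6×345×6×158 = 196.2 kN; rupture φR_n = 0.75×0.6×450×6×158 = 192.0 kN; take 192.0 kN (rupture).
Tension yield (gross): A_g = 117×6 = 702 mm². φR_n = 0.90 × 345 × 702 = 218.0 kN.
Governing: min(295.6, 192.0, 218.0) = 192.0 kN → base-metal shear.

192.0 kN (base-metal shear governs)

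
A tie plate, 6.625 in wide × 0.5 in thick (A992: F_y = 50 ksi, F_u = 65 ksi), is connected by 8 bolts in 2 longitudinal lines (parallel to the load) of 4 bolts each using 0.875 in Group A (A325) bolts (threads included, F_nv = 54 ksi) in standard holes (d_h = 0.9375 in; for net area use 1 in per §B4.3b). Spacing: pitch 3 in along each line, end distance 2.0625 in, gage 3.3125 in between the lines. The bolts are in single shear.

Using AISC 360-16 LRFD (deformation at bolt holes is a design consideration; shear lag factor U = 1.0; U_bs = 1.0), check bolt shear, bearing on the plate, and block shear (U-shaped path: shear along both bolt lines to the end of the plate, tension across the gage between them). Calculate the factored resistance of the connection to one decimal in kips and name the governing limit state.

Bolt shear: A_b = π(0.875)²/4 = 0.60132 in². φR_n = 0.75 × 54 × 0.60132 × 8 × 1 = 194.8 kips.
Bearing (0.5 in plate, F_u = 65 ksi): end bolts L_c = 2.0625 − 0.9375/2 = 1.59375, R_n = min(1.2×1.59375×0.5×65, 2.4×0.875×0.5×65) = 62.156 kips/bolt; interior L_c = 3 − 0.9375 = 2.0625, R_n = 68.25 kips/bolt. φR_n = 0.75 × (2×62.156 + 6×68.25) = 400.4 kips.
Block shear: shear path 2×[2.0625+3×3] = 2×11.0625 in, A_gv = 11.063, A_nv = 2×(11.0625 − 3.5×1)×0.5 = 7.5625 in²; tension across gage: (3.3125 − 1×1)×0.5 = 1.1563 in². R_n = min(0.6×65×7.5625, 0.6×50×11.063) + 1.0×65×1.1563 = min(294.94, 331.89) + 75.16 = 370.1 kips. φR_n = 0.75 × 370.1 = 277.6 kips.
Governing: min(194.8, 400.4, 277.6) = 194.8 kips → bolt shear.

194.8 kips (bolt shear governs)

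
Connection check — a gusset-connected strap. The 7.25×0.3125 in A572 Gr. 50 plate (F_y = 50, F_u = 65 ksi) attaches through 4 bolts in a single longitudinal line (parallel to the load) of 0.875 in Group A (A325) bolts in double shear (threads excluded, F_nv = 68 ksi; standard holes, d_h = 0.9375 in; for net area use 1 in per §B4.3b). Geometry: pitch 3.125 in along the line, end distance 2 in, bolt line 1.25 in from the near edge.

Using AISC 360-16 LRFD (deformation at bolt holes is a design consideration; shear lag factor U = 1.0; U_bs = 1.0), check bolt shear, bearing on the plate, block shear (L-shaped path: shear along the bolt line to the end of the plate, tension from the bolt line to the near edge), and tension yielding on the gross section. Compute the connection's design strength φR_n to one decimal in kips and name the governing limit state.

Bolt shear: A_b = π(0.875)²/4 = 0.60132 in². φR_n = 0.75 × 68 × 0.60132 × 4 × 2 = 245.3 kips.
Bearing (0.3125 in plate, F_u = 65 ksi): end bolts L_c = 2 − 0.9375/2 = 1.53125, R_n = min(1.2×1.53125×0.3125×65, 2.4×0.875×0.3125×65) = 37.324 kips/bolt; interior L_c = 3.125 − 0.9375 = 2.1875, R_n = 42.656 kips/bolt. φR_n = 0.75 × (1×37.324 + 3×42.656) = 124.0 kips.
Block shear: shear path 1×[2+3×3.125] = 1×11.375 in, A_gv = 3.5547, A_nv = 1×(11.375 − 3.5×1)×0.3125 = 2.4609 in²; tension to near edge: (1.25 − 0.5×1)×0.3125 = 0.23438 in². R_n = min(0.6×65×2.4609, 0.6×50×3.5547) + 1.0×65×0.23438 = min(95.975, 106.64) + 15.235 = 111.21 kips. φR_n = 0.75 × 111.21 = 83.4 kips.
Tension yield (gross): A_g = 7.25×0.3125 = 2.2656 in². φR_n = 0.90 × 50 × 2.2656 = 102.0 kips.
Governing: min(245.3, 124.0, 83.4, 102.0) = 83.4 kips → block shear.

83.4 kips (block shear governs)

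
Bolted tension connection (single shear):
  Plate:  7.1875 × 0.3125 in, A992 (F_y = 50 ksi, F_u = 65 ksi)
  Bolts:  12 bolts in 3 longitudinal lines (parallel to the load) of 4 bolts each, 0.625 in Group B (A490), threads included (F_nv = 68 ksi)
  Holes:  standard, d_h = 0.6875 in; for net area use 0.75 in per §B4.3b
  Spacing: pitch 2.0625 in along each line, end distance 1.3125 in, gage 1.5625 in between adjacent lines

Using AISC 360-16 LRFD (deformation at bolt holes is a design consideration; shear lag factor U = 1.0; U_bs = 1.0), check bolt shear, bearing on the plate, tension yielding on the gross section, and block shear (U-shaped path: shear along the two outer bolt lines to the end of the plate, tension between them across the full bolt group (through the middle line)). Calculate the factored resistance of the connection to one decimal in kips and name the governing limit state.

Bolt shear: A_b = π(0.625)²/4 = 0.3068 in². φR_n = 0.75 × 68 × 0.3068 × 12 × 1 = 187.8 kips.
Bearing (0.3125 in plate, F_u = 65 ksi): end bolts L_c = 1.3125 − 0.6875/2 = 0.96875, R_n = min(1.2×0.96875×0.3125×65, 2.4×0.625×0.3125×65) = 23.613 kips/bolt; interior L_c = 2.0625 − 0.6875 = 1.375, R_n = 30.469 kips/bolt. φR_n = 0.75 × (3×23.613 + 9×30.469) = 258.8 kips.
Tension yield (gross): A_g = 7.1875×0.3125 = 2.2461 in². φR_n = 0.90 × 50 × 2.2461 = 101.1 kips.
Block shear: shear path 2×[1.3125+3×2.0625] = 2×7.5 in, A_gv = 4.6875, A_nv = 2×(7.5 − 3.5×0.75)×0.3125 = 3.0469 in²; tension across gage: (3.125 − 2×0.75)×0.3125 = 0.50781 in². R_n = min(0.6×65×3.0469, 0.6×50×4.6875) + 1.0×65×0.50781 = min(118.83, 140.63) + 33.008 = 151.84 kips. φR_n = 0.75 × 151.84 = 113.9 kips.
Governing: min(187.8, 258.8, 101.1, 113.9) = 101.1 kips → gross-section yield.

101.1 kips (gross-section yield governs)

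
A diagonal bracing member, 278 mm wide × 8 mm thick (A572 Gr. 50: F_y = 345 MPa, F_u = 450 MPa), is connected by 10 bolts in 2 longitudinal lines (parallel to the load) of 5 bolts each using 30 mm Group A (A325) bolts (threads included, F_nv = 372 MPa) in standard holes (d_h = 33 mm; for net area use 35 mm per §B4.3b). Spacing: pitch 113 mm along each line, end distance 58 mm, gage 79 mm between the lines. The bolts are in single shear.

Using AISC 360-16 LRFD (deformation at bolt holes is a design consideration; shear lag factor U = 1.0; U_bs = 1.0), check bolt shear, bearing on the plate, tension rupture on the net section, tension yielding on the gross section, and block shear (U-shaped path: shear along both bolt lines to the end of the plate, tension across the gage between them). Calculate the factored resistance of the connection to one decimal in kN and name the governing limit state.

Bolt shear: A_b = π(30)²/4 = 706.86 mm². φR_n = 0.75 × 372 × 706.86 × 10 × 1 = 1972.1 kN.
Bearing (8 mm plate, F_u = 450 MPa): end bolts L_c = 58 − 33/2 = 41.5, R_n = min(1.2×41.5×8×450, 2.4×30×8×450) = 179.28 kN/bolt; interior L_c = 113 − 33 = 80, R_n = 259.2 kN/bolt. φR_n = 0.75 × (2×179.28 + 8×259.2) = 1824.1 kN.
Tension rupture (net): A_n = (278 − 2×35)×8 = 1664 mm² (U = 1.0, A_e = A_n). φR_n = 0.75 × 450 × 1664 = 561.6 kN.
Tension yield (gross): A_g = 278×8 = 2224 mm². φR_n = 0.90 × 345 × 2224 = 690.6 kN.
Block shear: shear path 2×[58+4×113] = 2×510 mm, A_gv = 8160, A_nv = 2×(510 − 4.5×35)×8 = 5640 mm²; tension across gage: (79 − 1×35)×8 = 352 mm². R_n = min(0.6×450×5640, 0.6×345×8160) + 1.0×450×352 = min(1522.8, 1689.1) + 158.4 = 1681.2 kN. φR_n = 0.75 × 1681.2 = 1260.9 kN.
Governing: min(1972.1, 1824.1, 561.6, 690.6, 1260.9) = 561.6 kN → net-section rupture.

561.6 kN (net-section rupture governs)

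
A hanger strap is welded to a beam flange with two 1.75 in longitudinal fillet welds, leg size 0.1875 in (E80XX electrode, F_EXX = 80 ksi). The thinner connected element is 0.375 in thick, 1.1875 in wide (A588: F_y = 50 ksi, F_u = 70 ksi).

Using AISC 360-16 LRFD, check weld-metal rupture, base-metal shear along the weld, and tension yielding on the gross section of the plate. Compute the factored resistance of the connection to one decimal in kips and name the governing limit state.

16.7 kips (weld metal governs)

Weld metal: throat = 0.707×0.1875 = 0.13256 in, L = 2×1.75 = 3.5 in. φR_n = 0.75 × 0.6 × 80 × 0.13256 × 3.5 = 16.7 kips.
Base metal shear (0.375 in plate): yield φR_n = 1.0×0.6×50×0.375×3.5 = 39.4 kips; rupture φR_n = 0.75×0.6×70×0.375×3.5 = 41.3 kips; take 39.4 kips (yield).
Tension yield (gross): A_g = 1.1875×0.375 = 0.44531 in². φR_n = 0.90 × 50 × 0.44531 = 20.0 kips.
Governing: min(16.7, 39.4, 20.0) = 16.7 kips → weld metal.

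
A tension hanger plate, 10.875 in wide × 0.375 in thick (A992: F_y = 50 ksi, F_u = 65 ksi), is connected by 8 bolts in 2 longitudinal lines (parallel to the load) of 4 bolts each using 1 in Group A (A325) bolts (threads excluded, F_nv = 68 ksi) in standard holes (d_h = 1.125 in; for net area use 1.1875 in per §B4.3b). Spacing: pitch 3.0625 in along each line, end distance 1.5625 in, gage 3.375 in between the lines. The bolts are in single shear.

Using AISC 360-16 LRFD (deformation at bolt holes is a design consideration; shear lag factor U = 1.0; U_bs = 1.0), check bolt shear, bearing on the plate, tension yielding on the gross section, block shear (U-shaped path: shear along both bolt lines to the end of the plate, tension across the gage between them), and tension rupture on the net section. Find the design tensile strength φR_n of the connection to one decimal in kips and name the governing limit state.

155.4 kips (net-section rupture governs)

Bolt shear: A_b = π(1)²/4 = 0.7854 in². φR_n = 0.75 × 68 × 0.7854 × 8 × 1 = 320.4 kips.
Bearing (0.375 in plate, F_u = 65 ksi): end bolts L_c = 1.5625 − 1.125/2 = 1, R_n = min(1.2×1×0.375×65, 2.4×1×0.375×65) = 29.25 kips/bolt; interior L_c = 3.0625 − 1.125 = 1.9375, R_n = 56.672 kips/bolt. φR_n = 0.75 × (2×29.25 + 6×56.672) = 298.9 kips.
Tension yield (gross): A_g = 10.875×0.375 = 4.0781 in². φR_n = 0.90 × 50 × 4.0781 = 183.5 kips.
Block shear: shear path 2×[1.5625+3×3.0625] = 2×10.75 in, A_gv = 8.0625, A_nv = 2×(10.75 − 3.5×1.1875)×0.375 = 4.9453 in²; tension across gage: (3.375 − 1×1.1875)×0.375 = 0.82031 in². R_n = min(0.6×65×4.9453, 0.6×50×8.0625) + 1.0×65×0.82031 = min(192.87, 241.88) + 53.32 = 246.19 kips. φR_n = 0.75 × 246.19 = 184.6 kips.
Tension rupture (net): A_n = (10.875 − 2×1.1875)×0.375 = 3.1875 in² (U = 1.0, A_e = A_n). φR_n = 0.75 × 65 × 3.1875 = 155.4 kips.
Governing: min(320.4, 298.9, 183.5, 184.6, 155.4) = 155.4 kips → net-section rupture.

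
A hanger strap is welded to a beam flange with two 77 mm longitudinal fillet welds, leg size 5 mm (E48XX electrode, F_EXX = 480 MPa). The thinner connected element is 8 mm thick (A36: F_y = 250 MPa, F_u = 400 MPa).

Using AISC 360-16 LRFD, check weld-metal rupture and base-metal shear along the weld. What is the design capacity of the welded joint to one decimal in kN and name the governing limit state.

Weld metal: throat = 0.707×5 = 3.535 mm, L = 2×77 = 154 mm. φR_n = 0.75 × 0.6 × 480 × 3.535 × 154 = 117.6 kN.
Base metal shear (8 mm plate): yield φR_n = 1.0×0.6×250×8×154 = 184.8 kN; rupture φR_n = 0.75×0.6×400×8×154 = 221.8 kN; take 184.8 kN (yield).
Governing: min(117.6, 184.8) = 117.6 kN → weld metal.

117.6 kN (weld metal governs)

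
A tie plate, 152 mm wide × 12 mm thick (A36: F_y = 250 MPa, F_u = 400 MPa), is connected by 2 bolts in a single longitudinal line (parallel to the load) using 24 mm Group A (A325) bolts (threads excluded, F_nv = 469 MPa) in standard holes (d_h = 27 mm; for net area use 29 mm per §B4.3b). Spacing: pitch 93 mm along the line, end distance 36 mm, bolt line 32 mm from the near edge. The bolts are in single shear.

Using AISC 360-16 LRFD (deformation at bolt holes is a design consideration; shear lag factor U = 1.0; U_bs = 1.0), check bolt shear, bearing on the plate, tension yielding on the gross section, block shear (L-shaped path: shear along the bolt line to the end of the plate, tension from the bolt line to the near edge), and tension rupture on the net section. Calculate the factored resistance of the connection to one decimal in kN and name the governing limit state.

237.2 kN (block shear governs)

Bolt shear: A_b = π(24)²/4 = 452.39 mm². φR_n = 0.75 × 469 × 452.39 × 2 × 1 = 318.3 kN.
Bearing (12 mm plate, F_u = 400 MPa): end bolts L_c = 36 − 27/2 = 22.5, R_n = min(1.2×22.5×12×400, 2.4×24×12×400) = 129.6 kN/bolt; interior L_c = 93 − 27 = 66, R_n = 276.48 kN/bolt. φR_n = 0.75 × (1×129.6 + 1×276.48) = 304.6 kN.
Tension yield (gross): A_g = 152×12 = 1824 mm². φR_n = 0.90 × 250 × 1824 = 410.4 kN.
Block shear: shear path 1×[36+1×93] = 1×129 mm, A_gv = 1548, A_nv = 1×(129 − 1.5×29)×12 = 1026 mm²; tension to near edge: (32 − 0.5×29)×12 = 210 mm². R_n = min(0.6×400×1026, 0.6×250×1548) + 1.0×400×210 = min(246.24, 232.2) + 84 = 316.2 kN. φR_n = 0.75 × 316.2 = 237.2 kN.
Tension rupture (net): A_n = (152 − 1×29)×12 = 1476 mm² (U = 1.0, A_e = A_n). φR_n = 0.75 × 400 × 1476 = 442.8 kN.
Governing: min(318.3, 304.6, 410.4, 237.2, 442.8) = 237.2 kN → block shear.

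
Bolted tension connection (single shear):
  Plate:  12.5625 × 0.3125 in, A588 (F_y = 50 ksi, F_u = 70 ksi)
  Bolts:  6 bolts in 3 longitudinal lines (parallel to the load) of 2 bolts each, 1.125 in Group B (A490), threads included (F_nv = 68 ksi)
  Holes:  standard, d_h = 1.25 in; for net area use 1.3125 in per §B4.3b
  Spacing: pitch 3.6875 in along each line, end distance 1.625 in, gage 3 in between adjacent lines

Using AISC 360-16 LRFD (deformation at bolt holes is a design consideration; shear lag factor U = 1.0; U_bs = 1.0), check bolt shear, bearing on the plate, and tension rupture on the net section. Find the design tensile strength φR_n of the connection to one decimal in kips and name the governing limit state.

Bolt shear: A_b = π(1.125)²/4 = 0.99402 in². φR_n = 0.75 × 68 × 0.99402 × 6 × 1 = 304.2 kips.
Bearing (0.3125 in plate, F_u = 70 ksi): end bolts L_c = 1.625 − 1.25/2 = 1, R_n = min(1.2×1×0.3125×70, 2.4×1.125×0.3125×70) = 26.25 kips/bolt; interior L_c = 3.6875 − 1.25 = 2.4375, R_n = 59.063 kips/bolt. φR_n = 0.75 × (3×26.25 + 3×59.063) = 192.0 kips.
Tension rupture (net): A_n = (12.5625 − 3×1.3125)×0.3125 = 2.6953 in² (U = 1.0, A_e = A_n). φR_n = 0.75 × 70 × 2.6953 = 141.5 kips.
Governing: min(304.2, 192.0, 141.5) = 141.5 kips → net-section rupture.

141.5 kips (net-section rupture governs)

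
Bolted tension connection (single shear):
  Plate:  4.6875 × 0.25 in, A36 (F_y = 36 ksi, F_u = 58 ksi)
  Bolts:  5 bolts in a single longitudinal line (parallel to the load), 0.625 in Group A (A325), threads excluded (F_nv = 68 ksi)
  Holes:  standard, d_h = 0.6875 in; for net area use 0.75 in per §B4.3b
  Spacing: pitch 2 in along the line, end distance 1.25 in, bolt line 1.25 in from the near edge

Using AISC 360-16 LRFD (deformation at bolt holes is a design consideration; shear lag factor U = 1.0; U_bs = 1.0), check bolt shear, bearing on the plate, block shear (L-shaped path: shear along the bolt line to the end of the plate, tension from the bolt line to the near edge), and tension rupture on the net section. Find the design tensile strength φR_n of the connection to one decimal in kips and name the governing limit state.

Bolt shear: A_b = π(0.625)²/4 = 0.3068 in². φR_n = 0.75 × 68 × 0.3068 × 5 × 1 = 78.2 kips.
Bearing (0.25 in plate, F_u = 58 ksi): end bolts L_c = 1.25 − 0.6875/2 = 0.90625, R_n = min(1.2×0.90625×0.25×58, 2.4×0.625×0.25×58) = 15.769 kips/bolt; interior L_c = 2 − 0.6875 = 1.3125, R_n = 21.75 kips/bolt. φR_n = 0.75 × (1×15.769 + 4×21.75) = 77.1 kips.
Block shear: shear path 1×[1.25+4×2] = 1×9.25 in, A_gv = 2.3125, A_nv = 1×(9.25 − 4.5×0.75)×0.25 = 1.4688 in²; tension to near edge: (1.25 − 0.5×0.75)×0.25 = 0.21875 in². R_n = min(0.6×58×1.4688, 0.6×36×2.3125) + 1.0×58×0.21875 = min(51.114, 49.95) + 12.688 = 62.638 kips. φR_n = 0.75 × 62.638 = 47.0 kips.
Tension rupture (net): A_n = (4.6875 − 1×0.75)×0.25 = 0.98438 in² (U = 1.0, A_e = A_n). φR_n = 0.75 × 58 × 0.98438 = 42.8 kips.
Governing: min(78.2, 77.1, 47.0, 42.8) = 42.8 kips → net-section rupture.

42.8 kips (net-section rupture governs)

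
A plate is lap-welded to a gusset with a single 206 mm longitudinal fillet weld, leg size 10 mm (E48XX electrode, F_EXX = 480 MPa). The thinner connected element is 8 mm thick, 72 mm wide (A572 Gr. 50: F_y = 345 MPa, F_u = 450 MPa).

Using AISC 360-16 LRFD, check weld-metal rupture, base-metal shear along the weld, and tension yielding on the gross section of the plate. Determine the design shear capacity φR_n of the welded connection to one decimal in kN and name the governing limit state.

Weld metal: throat = 0.707×10 = 7.07 mm, L = 206 mm. φR_n = 0.75 × 0.6 × 480 × 7.07 × 206 = 314.6 kN.
Base metal shear (8 mm plate): yield φR_n = 1.0×0.6×345×8×206 = 341.1 kN; rupture φR_n = 0.75×0.6×450×8×206 = 333.7 kN; take 333.7 kN (rupture).
Tension yield (gross): A_g = 72×8 = 576 mm². φR_n = 0.90 × 345 × 576 = 178.8 kN.
Governing: min(314.6, 333.7, 178.8) = 178.8 kN → gross-section yield.

178.8 kN (gross-section yield governs)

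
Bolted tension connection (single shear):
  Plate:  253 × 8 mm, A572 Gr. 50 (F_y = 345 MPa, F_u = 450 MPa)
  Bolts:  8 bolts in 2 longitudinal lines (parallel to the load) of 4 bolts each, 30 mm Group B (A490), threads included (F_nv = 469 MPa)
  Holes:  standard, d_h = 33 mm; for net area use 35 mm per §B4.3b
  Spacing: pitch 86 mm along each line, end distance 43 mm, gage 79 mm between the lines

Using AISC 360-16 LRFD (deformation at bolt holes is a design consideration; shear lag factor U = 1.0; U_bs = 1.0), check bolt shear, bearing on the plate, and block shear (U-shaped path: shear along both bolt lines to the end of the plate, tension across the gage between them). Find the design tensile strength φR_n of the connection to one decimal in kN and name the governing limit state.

697.1 kN (block shear governs)

Bolt shear: A_b = π(30)²/4 = 706.86 mm². φR_n = 0.75 × 469 × 706.86 × 8 × 1 = 1989.1 kN.
Bearing (8 mm plate, F_u = 450 MPa): end bolts L_c = 43 − 33/2 = 26.5, R_n = min(1.2×26.5×8×450, 2.4×30×8×450) = 114.48 kN/bolt; interior L_c = 86 − 33 = 53, R_n = 228.96 kN/bolt. φR_n = 0.75 × (2×114.48 + 6×228.96) = 1202.0 kN.
Block shear: shear path 2×[43+3×86] = 2×301 mm, A_gv = 4816, A_nv = 2×(301 − 3.5×35)×8 = 2856 mm²; tension across gage: (79 − 1×35)×8 = 352 mm². R_n = min(0.6×450×2856, 0.6×345×4816) + 1.0×450×352 = min(771.12, 996.91) + 158.4 = 929.52 kN. φR_n = 0.75 × 929.52 = 697.1 kN.
Governing: min(1989.1, 1202.0, 697.1) = 697.1 kN → block shear.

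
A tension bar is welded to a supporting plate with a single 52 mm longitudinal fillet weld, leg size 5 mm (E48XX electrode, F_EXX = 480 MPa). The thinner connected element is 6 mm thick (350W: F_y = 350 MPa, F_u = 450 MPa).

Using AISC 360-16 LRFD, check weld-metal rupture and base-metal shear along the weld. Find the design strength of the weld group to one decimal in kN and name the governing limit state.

Weld metal: throat = 0.707×5 = 3.535 mm, L = 52 mm. φR_n = 0.75 × 0.6 × 480 × 3.535 × 52 = 39.7 kN.
Base metal shear (6 mm plate): yield φR_n = 1.0×0.6×350×6×52 = 65.5 kN; rupture φR_n = 0.75×0.6×450×6×52 = 63.2 kN; take 63.2 kN (rupture).
Governing: min(39.7, 63.2) = 39.7 kN → weld metal.

39.7 kN (weld metal governs)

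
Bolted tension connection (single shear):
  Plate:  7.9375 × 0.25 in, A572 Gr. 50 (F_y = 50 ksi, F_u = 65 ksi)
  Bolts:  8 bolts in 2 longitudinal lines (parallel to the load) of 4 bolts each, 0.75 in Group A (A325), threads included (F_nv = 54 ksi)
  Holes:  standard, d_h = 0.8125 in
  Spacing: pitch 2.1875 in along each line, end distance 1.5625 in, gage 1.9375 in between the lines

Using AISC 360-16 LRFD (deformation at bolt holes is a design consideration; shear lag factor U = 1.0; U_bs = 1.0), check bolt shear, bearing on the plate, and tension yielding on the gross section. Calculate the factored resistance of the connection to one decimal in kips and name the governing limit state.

Bolt shear: A_b = π(0.75)²/4 = 0.44179 in². φR_n = 0.75 × 54 × 0.44179 × 8 × 1 = 143.1 kips.
Bearing (0.25 in plate, F_u = 65 ksi): end bolts L_c = 1.5625 − 0.8125/2 = 1.15625, R_n = min(1.2×1.15625×0.25×65, 2.4×0.75×0.25×65) = 22.547 kips/bolt; interior L_c = 2.1875 − 0.8125 = 1.375, R_n = 26.813 kips/bolt. φR_n = 0.75 × (2×22.547 + 6×26.813) = 154.5 kips.
Tension yield (gross): A_g = 7.9375×0.25 = 1.9844 in². φR_n = 0.90 × 50 × 1.9844 = 89.3 kips.
Governing: min(143.1, 154.5, 89.3) = 89.3 kips → gross-section yield.

89.3 kips (gross-section yield governs)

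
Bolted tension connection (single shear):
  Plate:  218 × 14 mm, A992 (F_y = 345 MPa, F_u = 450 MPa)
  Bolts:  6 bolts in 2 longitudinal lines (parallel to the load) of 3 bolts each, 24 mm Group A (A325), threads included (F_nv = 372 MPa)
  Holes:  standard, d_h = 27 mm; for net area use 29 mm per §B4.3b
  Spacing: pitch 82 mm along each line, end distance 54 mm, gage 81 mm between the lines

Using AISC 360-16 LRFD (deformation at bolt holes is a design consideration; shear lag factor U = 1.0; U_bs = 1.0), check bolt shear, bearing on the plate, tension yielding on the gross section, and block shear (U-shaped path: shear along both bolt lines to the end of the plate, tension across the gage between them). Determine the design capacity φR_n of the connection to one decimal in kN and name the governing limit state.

757.3 kN (bolt shear governs)

Bolt shear: A_b = π(24)²/4 = 452.39 mm². φR_n = 0.75 × 372 × 452.39 × 6 × 1 = 757.3 kN.
Bearing (14 mm plate, F_u = 450 MPa): end bolts L_c = 54 − 27/2 = 40.5, R_n = min(1.2×40.5×14×450, 2.4×24×14×450) = 306.18 kN/bolt; interior L_c = 82 − 27 = 55, R_n = 362.88 kN/bolt. φR_n = 0.75 × (2×306.18 + 4×362.88) = 1547.9 kN.
Tension yield (gross): A_g = 218×14 = 3052 mm². φR_n = 0.90 × 345 × 3052 = 947.6 kN.
Block shear: shear path 2×[54+2×82] = 2×218 mm, A_gv = 6104, A_nv = 2×(218 − 2.5×29)×14 = 4074 mm²; tension across gage: (81 − 1×29)×14 = 728 mm². R_n = min(0.6×450×4074, 0.6×345×6104) + 1.0×450×728 = min(1100, 1263.5) + 327.6 = 1427.6 kN. φR_n = 0.75 × 1427.6 = 1070.7 kN.
Governing: min(757.3, 1547.9, 947.6, 1070.7) = 757.3 kN → bolt shear.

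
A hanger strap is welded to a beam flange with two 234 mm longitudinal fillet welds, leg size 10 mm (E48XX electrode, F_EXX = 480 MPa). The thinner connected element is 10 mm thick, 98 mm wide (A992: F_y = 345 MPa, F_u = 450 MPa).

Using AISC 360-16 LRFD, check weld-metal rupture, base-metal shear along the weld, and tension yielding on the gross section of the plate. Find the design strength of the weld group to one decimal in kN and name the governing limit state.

304.3 kN (gross-section yield governs)

Weld metal: throat = 0.707×10 = 7.07 mm, L = 2×234 = 468 mm. φR_n = 0.75 × 0.6 × 480 × 7.07 × 468 = 714.7 kN.
Base metal shear (10 mm plate): yield φR_n = 1.0×0.6×345×10×468 = 968.8 kN; rupture φR_n = 0.75×0.6×450×10×468 = 947.7 kN; take 947.7 kN (rupture).
Tension yield (gross): A_g = 98×10 = 980 mm². φR_n = 0.90 × 345 × 980 = 304.3 kN.
Governing: min(714.7, 947.7, 304.3) = 304.3 kN → gross-section yield.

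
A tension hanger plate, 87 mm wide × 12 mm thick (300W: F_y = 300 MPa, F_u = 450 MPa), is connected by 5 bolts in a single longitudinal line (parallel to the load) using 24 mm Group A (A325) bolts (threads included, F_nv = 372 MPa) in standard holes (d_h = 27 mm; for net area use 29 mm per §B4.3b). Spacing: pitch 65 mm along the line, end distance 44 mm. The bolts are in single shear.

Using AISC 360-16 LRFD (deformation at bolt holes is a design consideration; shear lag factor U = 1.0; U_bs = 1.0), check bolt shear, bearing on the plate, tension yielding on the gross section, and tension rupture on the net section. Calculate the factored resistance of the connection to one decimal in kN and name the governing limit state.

234.9 kN (net-section rupture governs)

Bolt shear: A_b = π(24)²/4 = 452.39 mm². φR_n = 0.75 × 372 × 452.39 × 5 × 1 = 631.1 kN.
Bearing (12 mm plate, F_u = 450 MPa): end bolts L_c = 44 − 27/2 = 30.5, R_n = min(1.2×30.5×12×450, 2.4×24×12×450) = 197.64 kN/bolt; interior L_c = 65 − 27 = 38, R_n = 246.24 kN/bolt. φR_n = 0.75 × (1×197.64 + 4×246.24) = 887.0 kN.
Tension yield (gross): A_g = 87×12 = 1044 mm². φR_n = 0.90 × 300 × 1044 = 281.9 kN.
Tension rupture (net): A_n = (87 − 1×29)×12 = 696 mm² (U = 1.0, A_e = A_n). φR_n = 0.75 × 450 × 696 = 234.9 kN.
Governing: min(631.1, 887.0, 281.9, 234.9) = 234.9 kN → net-section rupture.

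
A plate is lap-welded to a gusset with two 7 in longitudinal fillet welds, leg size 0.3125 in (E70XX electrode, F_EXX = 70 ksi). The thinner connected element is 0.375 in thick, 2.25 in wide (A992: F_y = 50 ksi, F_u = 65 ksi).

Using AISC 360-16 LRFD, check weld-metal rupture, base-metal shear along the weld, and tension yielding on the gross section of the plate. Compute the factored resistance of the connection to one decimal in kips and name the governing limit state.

Weld metal: throat = 0.707×0.3125 = 0.22094 in, L = 2×7 = 14 in. φR_n = 0.75 × 0.6 × 70 × 0.22094 × 14 = 97.4 kips.
Base metal shear (0.375 in plate): yield φR_n = 1.0×0.6×50×0.375×14 = 157.5 kips; rupture φR_n = 0.75×0.6×65×0.375×14 = 153.6 kips; take 153.6 kips (rupture).
Tension yield (gross): A_g = 2.25×0.375 = 0.84375 in². φR_n = 0.90 × 50 × 0.84375 = 38.0 kips.
Governing: min(97.4, 153.6, 38.0) = 38.0 kips → gross-section yield.

38.0 kips (gross-section yield governs)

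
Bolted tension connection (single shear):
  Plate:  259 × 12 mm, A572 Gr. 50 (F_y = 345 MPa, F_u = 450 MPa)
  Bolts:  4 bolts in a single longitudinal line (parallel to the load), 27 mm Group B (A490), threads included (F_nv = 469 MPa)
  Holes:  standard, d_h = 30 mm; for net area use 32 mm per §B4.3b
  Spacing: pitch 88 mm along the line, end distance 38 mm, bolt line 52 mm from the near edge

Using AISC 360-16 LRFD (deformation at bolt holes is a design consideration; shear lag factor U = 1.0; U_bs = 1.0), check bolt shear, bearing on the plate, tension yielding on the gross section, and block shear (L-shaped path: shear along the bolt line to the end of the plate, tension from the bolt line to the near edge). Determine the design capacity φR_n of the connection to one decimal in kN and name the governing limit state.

607.5 kN (block shear governs)

Bolt shear: A_b = π(27)²/4 = 572.56 mm². φR_n = 0.75 × 469 × 572.56 × 4 × 1 = 805.6 kN.
Bearing (12 mm plate, F_u = 450 MPa): end bolts L_c = 38 − 30/2 = 23, R_n = min(1.2×23×12×450, 2.4×27×12×450) = 149.04 kN/bolt; interior L_c = 88 − 30 = 58, R_n = 349.92 kN/bolt. φR_n = 0.75 × (1×149.04 + 3×349.92) = 899.1 kN.
Tension yield (gross): A_g = 259×12 = 3108 mm². φR_n = 0.90 × 345 × 3108 = 965.0 kN.
Block shear: shear path 1×[38+3×88] = 1×302 mm, A_gv = 3624, A_nv = 1×(302 − 3.5×32)×12 = 2280 mm²; tension to near edge: (52 − 0.5×32)×12 = 432 mm². R_n = min(0.6×450×2280, 0.6×345×3624) + 1.0×450×432 = min(615.6, 750.17) + 194.4 = 810 kN. φR_n = 0.75 × 810 = 607.5 kN.
Governing: min(805.6, 899.1, 965.0, 607.5) = 607.5 kN → block shear.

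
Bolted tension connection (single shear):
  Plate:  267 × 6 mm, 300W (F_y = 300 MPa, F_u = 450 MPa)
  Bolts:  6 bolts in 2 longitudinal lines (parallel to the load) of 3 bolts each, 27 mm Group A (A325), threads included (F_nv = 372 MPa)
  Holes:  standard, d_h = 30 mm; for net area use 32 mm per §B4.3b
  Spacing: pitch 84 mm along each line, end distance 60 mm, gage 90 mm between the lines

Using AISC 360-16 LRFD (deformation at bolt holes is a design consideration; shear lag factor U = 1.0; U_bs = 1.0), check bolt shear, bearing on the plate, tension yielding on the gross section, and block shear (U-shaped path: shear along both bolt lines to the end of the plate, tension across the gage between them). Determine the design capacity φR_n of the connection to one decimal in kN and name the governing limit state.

Bolt shear: A_b = π(27)²/4 = 572.56 mm². φR_n = 0.75 × 372 × 572.56 × 6 × 1 = 958.5 kN.
Bearing (6 mm plate, F_u = 450 MPa): end bolts L_c = 60 − 30/2 = 45, R_n = min(1.2×45×6×450, 2.4×27×6×450) = 145.8 kN/bolt; interior L_c = 84 − 30 = 54, R_n = 174.96 kN/bolt. φR_n = 0.75 × (2×145.8 + 4×174.96) = 743.6 kN.
Tension yield (gross): A_g = 267×6 = 1602 mm². φR_n = 0.90 × 300 × 1602 = 432.5 kN.
Block shear: shear path 2×[60+2×84] = 2×228 mm, A_gv = 2736, A_nv = 2×(228 − 2.5×32)×6 = 1776 mm²; tension across gage: (90 − 1×32)×6 = 348 mm². R_n = min(0.6×450×1776, 0.6×300×2736) + 1.0×450×348 = min(479.52, 492.48) + 156.6 = 636.12 kN. φR_n = 0.75 × 636.12 = 477.1 kN.
Governing: min(958.5, 743.6, 432.5, 477.1) = 432.5 kN → gross-section yield.

432.5 kN (gross-section yield governs)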